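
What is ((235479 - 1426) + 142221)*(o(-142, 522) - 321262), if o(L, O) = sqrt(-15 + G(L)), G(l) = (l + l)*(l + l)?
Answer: -120882537788 + 376274*sqrt(80641) ≈ -1.2078e+11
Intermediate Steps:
G(l) = 4*l**2 (G(l) = (2*l)*(2*l) = 4*l**2)
o(L, O) = sqrt(-15 + 4*L**2)
((235479 - 1426) + 142221)*(o(-142, 522) - 321262) = ((235479 - 1426) + 142221)*(sqrt(-15 + 4*(-142)**2) - 321262) = (234053 + 142221)*(sqrt(-15 + 4*20164) - 321262) = 376274*(sqrt(-15 + 80656) - 321262) = 376274*(sqrt(80641) - 321262) = 376274*(-321262 + sqrt(80641)) = -120882537788 + 376274*sqrt(80641)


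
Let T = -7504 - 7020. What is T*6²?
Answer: -522864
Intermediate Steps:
T = -14524
T*6² = -14524*6² = -14524*36 = -522864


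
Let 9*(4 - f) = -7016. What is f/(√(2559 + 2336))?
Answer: 7052*√4895/44055 ≈ 11.199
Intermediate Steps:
f = 7052/9 (f = 4 - ⅑*(-7016) = 4 + 7016/9 = 7052/9 ≈ 783.56)
f/(√(2559 + 2336)) = 7052/(9*(√(2559 + 2336))) = 7052/(9*(√4895)) = 7052*(√4895/4895)/9 = 7052*√4895/44055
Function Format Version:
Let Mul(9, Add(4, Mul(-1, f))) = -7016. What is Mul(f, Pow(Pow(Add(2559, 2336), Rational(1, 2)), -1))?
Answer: Mul(Rational(7052, 44055), Pow(4895, Rational(1, 2))) ≈ 11.199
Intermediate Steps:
f = Rational(7052, 9) (f = Add(4, Mul(Rational(-1, 9), -7016)) = Add(4, Rational(7016, 9)) = Rational(7052, 9) ≈ 783.56)
Mul(f, Pow(Pow(Add(2559, 2336), Rational(1, 2)), -1)) = Mul(Rational(7052, 9), Pow(Pow(Add(2559, 2336), Rational(1, 2)), -1)) = Mul(Rational(7052, 9), Pow(Pow(4895, Rational(1, 2)), -1)) = Mul(Rational(7052, 9), Mul(Rational(1, 4895), Pow(4895, Rational(1, 2)))) = Mul(Rational(7052, 44055), Pow(4895, Rational(1, 2)))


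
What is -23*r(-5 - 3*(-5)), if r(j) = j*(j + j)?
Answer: -4600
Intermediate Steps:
r(j) = 2*j**2 (r(j) = j*(2*j) = 2*j**2)
-23*r(-5 - 3*(-5)) = -46*(-5 - 3*(-5))**2 = -46*(-5 + 15)**2 = -46*10**2 = -46*100 = -23*200 = -4600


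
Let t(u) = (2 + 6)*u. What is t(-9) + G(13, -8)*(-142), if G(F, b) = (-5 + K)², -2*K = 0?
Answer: -3622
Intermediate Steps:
K = 0 (K = -½*0 = 0)
G(F, b) = 25 (G(F, b) = (-5 + 0)² = (-5)² = 25)
t(u) = 8*u
t(-9) + G(13, -8)*(-142) = 8*(-9) + 25*(-142) = -72 - 3550 = -3622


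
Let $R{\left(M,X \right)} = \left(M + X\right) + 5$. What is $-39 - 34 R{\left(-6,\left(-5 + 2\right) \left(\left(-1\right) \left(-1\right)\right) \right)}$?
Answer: $97$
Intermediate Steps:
$R{\left(M,X \right)} = 5 + M + X$
$-39 - 34 R{\left(-6,\left(-5 + 2\right) \left(\left(-1\right) \left(-1\right)\right) \right)} = -39 - 34 \left(5 - 6 + \left(-5 + 2\right) \left(\left(-1\right) \left(-1\right)\right)\right) = -39 - 34 \left(5 - 6 - 3\right) = -39 - -136 = -39 + 136 = 97$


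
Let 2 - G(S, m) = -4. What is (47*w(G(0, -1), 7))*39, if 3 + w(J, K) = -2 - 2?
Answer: -12831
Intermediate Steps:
G(S, m) = 6 (G(S, m) = 2 - 1*(-4) = 2 + 4 = 6)
w(J, K) = -7 (w(J, K) = -3 + (-2 - 2) = -3 - 4 = -7)
(47*w(G(0, -1), 7))*39 = (47*(-7))*39 = -329*39 = -12831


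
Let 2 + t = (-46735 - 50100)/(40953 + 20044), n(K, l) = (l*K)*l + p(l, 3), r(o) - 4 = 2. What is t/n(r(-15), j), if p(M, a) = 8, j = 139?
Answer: -93/3005366 ≈ -3.0945e-5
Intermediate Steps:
r(o) = 6 (r(o) = 4 + 2 = 6)
n(K, l) = 8 + K*l² (n(K, l) = (l*K)*l + 8 = (K*l)*l + 8 = K*l² + 8 = 8 + K*l²)
t = -1209/337 (t = -2 + (-46735 - 50100)/(40953 + 20044) = -2 - 96835/60997 = -2 - 96835*1/60997 = -2 - 535/337 = -1209/337 ≈ -3.5875)
t/n(r(-15), j) = -1209/(337*(8 + 6*139²)) = -1209/(337*(8 + 6*19321)) = -1209/(337*(8 + 115926)) = -1209/337/115934 = -1209/337*1/115934 = -93/3005366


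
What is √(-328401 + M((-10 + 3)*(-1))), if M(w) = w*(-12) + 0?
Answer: I*√328485 ≈ 573.14*I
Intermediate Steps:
M(w) = -12*w (M(w) = -12*w + 0 = -12*w)
√(-328401 + M((-10 + 3)*(-1))) = √(-328401 - 12*(-10 + 3)*(-1)) = √(-328401 - (-84)*(-1)) = √(-328401 - 12*7) = √(-328401 - 84) = √(-328485) = I*√328485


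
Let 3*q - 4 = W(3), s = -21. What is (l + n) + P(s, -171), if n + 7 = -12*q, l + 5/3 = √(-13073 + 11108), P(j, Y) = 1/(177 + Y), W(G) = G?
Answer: -73/2 + I*√1965 ≈ -36.5 + 44.328*I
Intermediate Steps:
q = 7/3 (q = 4/3 + (⅓)*3 = 4/3 + 1 = 7/3 ≈ 2.3333)
l = -5/3 + I*√1965 (l = -5/3 + √(-13073 + 11108) = -5/3 + √(-1965) = -5/3 + I*√1965 ≈ -1.6667 + 44.328*I)
n = -35 (n = -7 - 12*7/3 = -7 - 28 = -35)
(l + n) + P(s, -171) = ((-5/3 + I*√1965) - 35) + 1/(177 - 171) = (-110/3 + I*√1965) + 1/6 = (-110/3 + I*√1965) + ⅙ = -73/2 + I*√1965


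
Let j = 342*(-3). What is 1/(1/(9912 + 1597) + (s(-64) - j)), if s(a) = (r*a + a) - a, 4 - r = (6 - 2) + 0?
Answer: 11509/11808235 ≈ 0.00097466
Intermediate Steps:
r = 0 (r = 4 - ((6 - 2) + 0) = 4 - (4 + 0) = 4 - 1*4 = 4 - 4 = 0)
s(a) = 0 (s(a) = (0*a + a) - a = (0 + a) - a = a - a = 0)
j = -1026
1/(1/(9912 + 1597) + (s(-64) - j)) = 1/(1/(9912 + 1597) + (0 - 1*(-1026))) = 1/(1/11509 + (0 + 1026)) = 1/(1/11509 + 1026) = 1/(11808235/11509) = 11509/11808235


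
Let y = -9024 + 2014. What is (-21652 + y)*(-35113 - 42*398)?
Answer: 1485522798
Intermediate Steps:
y = -7010
(-21652 + y)*(-35113 - 42*398) = (-21652 - 7010)*(-35113 - 42*398) = -28662*(-35113 - 16716) = -28662*(-51829) = 1485522798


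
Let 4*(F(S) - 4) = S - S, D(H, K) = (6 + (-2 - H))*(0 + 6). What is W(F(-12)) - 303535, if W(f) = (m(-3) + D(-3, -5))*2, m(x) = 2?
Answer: -303447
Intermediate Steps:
D(H, K) = 24 - 6*H (D(H, K) = (4 - H)*6 = 24 - 6*H)
F(S) = 4 (F(S) = 4 + (S - S)/4 = 4 + (¼)*0 = 4 + 0 = 4)
W(f) = 88 (W(f) = (2 + (24 - 6*(-3)))*2 = (2 + (24 + 18))*2 = (2 + 42)*2 = 44*2 = 88)
W(F(-12)) - 303535 = 88 - 303535 = -303447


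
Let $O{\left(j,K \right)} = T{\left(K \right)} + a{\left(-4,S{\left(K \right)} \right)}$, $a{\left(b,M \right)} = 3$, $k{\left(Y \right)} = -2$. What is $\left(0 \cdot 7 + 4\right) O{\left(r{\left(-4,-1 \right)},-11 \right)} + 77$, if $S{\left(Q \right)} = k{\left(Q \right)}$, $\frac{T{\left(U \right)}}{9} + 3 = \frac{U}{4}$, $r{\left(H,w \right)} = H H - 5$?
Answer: $-118$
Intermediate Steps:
$r{\left(H,w \right)} = -5 + H^{2}$ ($r{\left(H,w \right)} = H^{2} - 5 = -5 + H^{2}$)
$T{\left(U \right)} = -27 + \frac{9 U}{4}$ ($T{\left(U \right)} = -27 + 9 \frac{U}{4} = -27 + \frac{9 U}{4}$)
$S{\left(Q \right)} = -2$
$O{\left(j,K \right)} = -24 + \frac{9 K}{4}$ ($O{\left(j,K \right)} = \left(-27 + \frac{9 K}{4}\right) + 3 = -24 + \frac{9 K}{4}$)
$\left(0 \cdot 7 + 4\right) O{\left(r{\left(-4,-1 \right)},-11 \right)} + 77 = \left(0 \cdot 7 + 4\right) \left(-24 + \frac{9}{4} \left(-11\right)\right) + 77 = \left(0 + 4\right) \left(-24 - \frac{99}{4}\right) + 77 = 4 \left(- \frac{195}{4}\right) + 77 = -195 + 77 = -118$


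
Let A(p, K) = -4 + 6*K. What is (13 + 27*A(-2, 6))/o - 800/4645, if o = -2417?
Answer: -1201453/2245393 ≈ -0.53507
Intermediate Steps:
(13 + 27*A(-2, 6))/o - 800/4645 = (13 + 27*(-4 + 6*6))/(-2417) - 800/4645 = (13 + 27*(-4 + 36))*(-1/2417) - 800*1/4645 = (13 + 27*32)*(-1/2417) - 160/929 = (13 + 864)*(-1/2417) - 160/929 = 877*(-1/2417) - 160/929 = -877/2417 - 160/929 = -1201453/2245393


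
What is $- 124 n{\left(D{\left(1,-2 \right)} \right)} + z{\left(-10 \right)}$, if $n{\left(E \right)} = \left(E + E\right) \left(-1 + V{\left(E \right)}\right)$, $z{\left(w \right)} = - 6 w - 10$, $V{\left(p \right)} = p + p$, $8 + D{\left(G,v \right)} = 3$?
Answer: $-13590$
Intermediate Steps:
$D{\left(G,v \right)} = -5$ ($D{\left(G,v \right)} = -8 + 3 = -5$)
$V{\left(p \right)} = 2 p$
$z{\left(w \right)} = -10 - 6 w$
$n{\left(E \right)} = 2 E \left(-1 + 2 E\right)$ ($n{\left(E \right)} = \left(E + E\right) \left(-1 + 2 E\right) = 2 E \left(-1 + 2 E\right)$)
$- 124 n{\left(D{\left(1,-2 \right)} \right)} + z{\left(-10 \right)} = - 124 \cdot 2 \left(-5\right) \left(-1 + 2 \left(-5\right)\right) - -50 = - 124 \cdot 2 \left(-5\right) \left(-1 - 10\right) + \left(-10 + 60\right) = - 124 \cdot 2 \left(-5\right) \left(-11\right) + 50 = \left(-124\right) 110 + 50 = -13640 + 50 = -13590$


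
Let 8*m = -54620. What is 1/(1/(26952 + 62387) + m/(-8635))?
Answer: 308576906/243988263 ≈ 1.2647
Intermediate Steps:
m = -13655/2 (m = (⅛)*(-54620) = -13655/2 ≈ -6827.5)
1/(1/(26952 + 62387) + m/(-8635)) = 1/(1/(26952 + 62387) - 13655/2/(-8635)) = 1/(1/89339 - 13655/2*(-1/8635)) = 1/(1/89339 + 2731/3454) = 1/(243988263/308576906) = 308576906/243988263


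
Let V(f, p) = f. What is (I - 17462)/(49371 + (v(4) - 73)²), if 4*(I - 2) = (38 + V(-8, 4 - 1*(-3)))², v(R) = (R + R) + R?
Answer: -17235/53092 ≈ -0.32463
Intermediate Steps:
v(R) = 3*R (v(R) = 2*R + R = 3*R)
I = 227 (I = 2 + (38 - 8)²/4 = 2 + (¼)*30² = 2 + (¼)*900 = 2 + 225 = 227)
(I - 17462)/(49371 + (v(4) - 73)²) = (227 - 17462)/(49371 + (3*4 - 73)²) = -17235/(49371 + (12 - 73)²) = -17235/(49371 + (-61)²) = -17235/(49371 + 3721) = -17235/53092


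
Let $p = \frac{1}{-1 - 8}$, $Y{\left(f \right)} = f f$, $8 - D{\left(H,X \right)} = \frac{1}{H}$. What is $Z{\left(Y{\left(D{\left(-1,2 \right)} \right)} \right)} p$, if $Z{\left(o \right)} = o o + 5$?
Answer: $- \frac{6566}{9} \approx -729.56$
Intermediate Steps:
$D{\left(H,X \right)} = 8 - \frac{1}{H}$
$Y{\left(f \right)} = f^{2}$
$p = - \frac{1}{9}$ ($p = \frac{1}{-9} = - \frac{1}{9} \approx -0.11111$)
$Z{\left(o \right)} = 5 + o^{2}$ ($Z{\left(o \right)} = o^{2} + 5 = 5 + o^{2}$)
$Z{\left(Y{\left(D{\left(-1,2 \right)} \right)} \right)} p = \left(5 + \left(\left(8 - \frac{1}{-1}\right)^{2}\right)^{2}\right) \left(- \frac{1}{9}\right) = \left(5 + \left(\left(8 - -1\right)^{2}\right)^{2}\right) \left(- \frac{1}{9}\right) = \left(5 + \left(\left(8 + 1\right)^{2}\right)^{2}\right) \left(- \frac{1}{9}\right) = \left(5 + \left(9^{2}\right)^{2}\right) \left(- \frac{1}{9}\right) = \left(5 + 81^{2}\right) \left(- \frac{1}{9}\right) = \left(5 + 6561\right) \left(- \frac{1}{9}\right) = 6566 \left(- \frac{1}{9}\right) = - \frac{6566}{9}$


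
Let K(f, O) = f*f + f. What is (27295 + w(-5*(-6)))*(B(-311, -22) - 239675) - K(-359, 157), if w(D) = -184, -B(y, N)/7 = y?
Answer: -6438936800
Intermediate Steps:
B(y, N) = -7*y
K(f, O) = f + f**2 (K(f, O) = f**2 + f = f + f**2)
(27295 + w(-5*(-6)))*(B(-311, -22) - 239675) - K(-359, 157) = (27295 - 184)*(-7*(-311) - 239675) - (-359)*(1 - 359) = 27111*(2177 - 239675) - (-359)*(-358) = 27111*(-237498) - 1*128522 = -6438808278 - 128522 = -6438936800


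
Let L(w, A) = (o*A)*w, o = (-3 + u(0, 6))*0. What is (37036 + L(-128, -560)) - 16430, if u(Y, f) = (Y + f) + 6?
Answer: 20606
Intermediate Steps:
u(Y, f) = 6 + Y + f
o = 0 (o = (-3 + (6 + 0 + 6))*0 = (-3 + 12)*0 = 9*0 = 0)
L(w, A) = 0 (L(w, A) = (0*A)*w = 0*w = 0)
(37036 + L(-128, -560)) - 16430 = (37036 + 0) - 16430 = 37036 - 16430 = 20606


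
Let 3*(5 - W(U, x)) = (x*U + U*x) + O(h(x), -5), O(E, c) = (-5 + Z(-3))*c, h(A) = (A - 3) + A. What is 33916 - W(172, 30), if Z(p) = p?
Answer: 112093/3 ≈ 37364.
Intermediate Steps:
h(A) = -3 + 2*A (h(A) = (-3 + A) + A = -3 + 2*A)
O(E, c) = -8*c (O(E, c) = (-5 - 3)*c = -8*c)
W(U, x) = -25/3 - 2*U*x/3 (W(U, x) = 5 - ((x*U + U*x) - 8*(-5))/3 = 5 - ((U*x + U*x) + 40)/3 = 5 - (2*U*x + 40)/3 = 5 - (40 + 2*U*x)/3 = 5 + (-40/3 - 2*U*x/3) = -25/3 - 2*U*x/3)
33916 - W(172, 30) = 33916 - (-25/3 - ⅔*172*30) = 33916 - (-25/3 - 3440) = 33916 - 1*(-10345/3) = 33916 + 10345/3 = 112093/3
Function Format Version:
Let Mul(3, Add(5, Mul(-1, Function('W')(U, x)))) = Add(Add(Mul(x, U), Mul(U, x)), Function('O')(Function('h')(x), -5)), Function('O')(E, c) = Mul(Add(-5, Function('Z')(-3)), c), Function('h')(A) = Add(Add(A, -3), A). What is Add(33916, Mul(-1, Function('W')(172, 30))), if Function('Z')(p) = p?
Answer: Rational(112093, 3) ≈ 37364.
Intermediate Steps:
Function('h')(A) = Add(-3, Mul(2, A)) (Function('h')(A) = Add(Add(-3, A), A) = Add(-3, Mul(2, A)))
Function('O')(E, c) = Mul(-8, c) (Function('O')(E, c) = Mul(Add(-5, -3), c) = Mul(-8, c))
Function('W')(U, x) = Add(Rational(-25, 3), Mul(Rational(-2, 3), U, x)) (Function('W')(U, x) = Add(5, Mul(Rational(-1, 3), Add(Add(Mul(x, U), Mul(U, x)), Mul(-8, -5)))) = Add(5, Mul(Rational(-1, 3), Add(Add(Mul(U, x), Mul(U, x)), 40))) = Add(5, Mul(Rational(-1, 3), Add(Mul(2, U, x), 40))) = Add(5, Mul(Rational(-1, 3), Add(40, Mul(2, U, x)))) = Add(5, Add(Rational(-40, 3), Mul(Rational(-2, 3), U, x))) = Add(Rational(-25, 3), Mul(Rational(-2, 3), U, x)))
Add(33916, Mul(-1, Function('W')(172, 30))) = Add(33916, Mul(-1, Add(Rational(-25, 3), Mul(Rational(-2, 3), 172, 30)))) = Add(33916, Mul(-1, Add(Rational(-25, 3), -3440))) = Add(33916, Mul(-1, Rational(-10345, 3))) = Add(33916, Rational(10345, 3)) = Rational(112093, 3)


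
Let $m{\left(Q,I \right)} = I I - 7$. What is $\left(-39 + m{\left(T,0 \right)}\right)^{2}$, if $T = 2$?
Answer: $2116$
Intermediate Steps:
$m{\left(Q,I \right)} = -7 + I^{2}$ ($m{\left(Q,I \right)} = I^{2} - 7 = -7 + I^{2}$)
$\left(-39 + m{\left(T,0 \right)}\right)^{2} = \left(-39 - \left(7 - 0^{2}\right)\right)^{2} = \left(-39 + \left(-7 + 0\right)\right)^{2} = \left(-39 - 7\right)^{2} = \left(-46\right)^{2} = 2116$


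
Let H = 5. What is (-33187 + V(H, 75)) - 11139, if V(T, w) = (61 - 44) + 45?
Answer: -44264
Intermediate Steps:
V(T, w) = 62 (V(T, w) = 17 + 45 = 62)
(-33187 + V(H, 75)) - 11139 = (-33187 + 62) - 11139 = -33125 - 11139 = -44264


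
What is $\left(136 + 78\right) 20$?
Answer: $4280$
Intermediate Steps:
$\left(136 + 78\right) 20 = 214 \cdot 20 = 4280$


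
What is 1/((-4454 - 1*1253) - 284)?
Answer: -1/5991 ≈ -0.00016692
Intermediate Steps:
1/((-4454 - 1*1253) - 284) = 1/((-4454 - 1253) - 284) = 1/(-5707 - 284) = 1/(-5991) = -1/5991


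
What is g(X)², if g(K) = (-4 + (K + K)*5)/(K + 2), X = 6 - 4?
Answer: 16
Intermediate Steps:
X = 2
g(K) = (-4 + 10*K)/(2 + K) (g(K) = (-4 + (2*K)*5)/(2 + K) = (-4 + 10*K)/(2 + K))
g(X)² = (2*(-2 + 5*2)/(2 + 2))² = (2*(-2 + 10)/4)² = (2*(¼)*8)² = 4² = 16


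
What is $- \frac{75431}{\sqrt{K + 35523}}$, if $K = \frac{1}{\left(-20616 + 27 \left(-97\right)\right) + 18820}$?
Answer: $- \frac{75431 \sqrt{173105576065}}{78417022} \approx -400.22$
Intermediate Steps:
$K = - \frac{1}{4415}$ ($K = \frac{1}{\left(-20616 - 2619\right) + 18820} = \frac{1}{-23235 + 18820} = \frac{1}{-4415} = - \frac{1}{4415} \approx -0.0002265$)
$- \frac{75431}{\sqrt{K + 35523}} = - \frac{75431}{\sqrt{- \frac{1}{4415} + 35523}} = - \frac{75431}{\sqrt{\frac{156834044}{4415}}} = - \frac{75431}{\frac{2}{4415} \sqrt{173105576065}} = - 75431 \frac{\sqrt{173105576065}}{78417022} = - \frac{75431 \sqrt{173105576065}}{78417022}$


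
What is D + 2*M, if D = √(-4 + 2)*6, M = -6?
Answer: -12 + 6*I*√2 ≈ -12.0 + 8.4853*I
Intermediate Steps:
D = 6*I*√2 (D = √(-2)*6 = (I*√2)*6 = 6*I*√2 ≈ 8.4853*I)
D + 2*M = 6*I*√2 + 2*(-6) = 6*I*√2 - 12 = -12 + 6*I*√2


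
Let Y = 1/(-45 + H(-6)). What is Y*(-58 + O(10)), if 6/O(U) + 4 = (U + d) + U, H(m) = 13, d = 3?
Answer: 137/76 ≈ 1.8026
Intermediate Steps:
O(U) = 6/(-1 + 2*U) (O(U) = 6/(-4 + ((U + 3) + U)) = 6/(-4 + ((3 + U) + U)) = 6/(-4 + (3 + 2*U)) = 6/(-1 + 2*U))
Y = -1/32 (Y = 1/(-45 + 13) = 1/(-32) = -1/32 ≈ -0.031250)
Y*(-58 + O(10)) = -(-58 + 6/(-1 + 2*10))/32 = -(-58 + 6/(-1 + 20))/32 = -(-58 + 6/19)/32 = -1/32*(-1096/19) = 137/76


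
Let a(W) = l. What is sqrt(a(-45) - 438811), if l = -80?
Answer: I*sqrt(438891) ≈ 662.49*I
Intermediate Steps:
a(W) = -80
sqrt(a(-45) - 438811) = sqrt(-80 - 438811) = sqrt(-438891) = I*sqrt(438891)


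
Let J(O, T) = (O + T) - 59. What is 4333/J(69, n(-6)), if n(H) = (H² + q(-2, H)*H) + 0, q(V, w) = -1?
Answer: 4333/52 ≈ 83.327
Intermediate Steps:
n(H) = H² - H (n(H) = (H² - H) + 0 = H² - H)
J(O, T) = -59 + O + T
4333/J(69, n(-6)) = 4333/(-59 + 69 - 6*(-1 - 6)) = 4333/(-59 + 69 - 6*(-7)) = 4333/(-59 + 69 + 42) = 4333/52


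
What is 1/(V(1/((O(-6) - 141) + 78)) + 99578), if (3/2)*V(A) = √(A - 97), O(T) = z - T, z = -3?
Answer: 13443030/1338630047161 - 3*I*√87315/1338630047161 ≈ 1.0042e-5 - 6.6222e-10*I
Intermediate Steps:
O(T) = -3 - T
V(A) = 2*√(-97 + A)/3 (V(A) = 2*√(A - 97)/3 = 2*√(-97 + A)/3)
1/(V(1/((O(-6) - 141) + 78)) + 99578) = 1/(2*√(-97 + 1/(((-3 - 1*(-6)) - 141) + 78))/3 + 99578) = 1/(2*√(-97 + 1/(((-3 + 6) - 141) + 78))/3 + 99578) = 1/(2*√(-97 + 1/((3 - 141) + 78))/3 + 99578) = 1/(2*√(-97 + 1/(-138 + 78))/3 + 99578) = 1/(2*√(-97 + 1/(-60))/3 + 99578) = 1/(2*√(-97 - 1/60)/3 + 99578) = 1/(2*√(-5821/60)/3 + 99578) = 1/(2*(I*√87315/30)/3 + 99578) = 1/(I*√87315/45 + 99578) = 1/(99578 + I*√87315/45)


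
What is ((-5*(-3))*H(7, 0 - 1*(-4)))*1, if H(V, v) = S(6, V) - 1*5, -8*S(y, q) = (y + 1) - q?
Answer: -75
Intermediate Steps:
S(y, q) = -1/8 - y/8 + q/8 (S(y, q) = -((y + 1) - q)/8 = -((1 + y) - q)/8 = -(1 + y - q)/8 = -1/8 - y/8 + q/8)
H(V, v) = -47/8 + V/8 (H(V, v) = (-1/8 - 1/8*6 + V/8) - 1*5 = (-1/8 - 3/4 + V/8) - 5 = (-7/8 + V/8) - 5 = -47/8 + V/8)
((-5*(-3))*H(7, 0 - 1*(-4)))*1 = ((-5*(-3))*(-47/8 + (1/8)*7))*1 = (15*(-47/8 + 7/8))*1 = (15*(-5))*1 = -75*1 = -75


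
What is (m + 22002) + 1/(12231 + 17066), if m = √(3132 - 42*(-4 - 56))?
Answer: 644592595/29297 + 6*√157 ≈ 22077.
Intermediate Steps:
m = 6*√157 (m = √(3132 - 42*(-60)) = √(3132 + 2520) = √5652 = 6*√157 ≈ 75.180)
(m + 22002) + 1/(12231 + 17066) = (6*√157 + 22002) + 1/(12231 + 17066) = (22002 + 6*√157) + 1/29297 = 644592595/29297 + 6*√157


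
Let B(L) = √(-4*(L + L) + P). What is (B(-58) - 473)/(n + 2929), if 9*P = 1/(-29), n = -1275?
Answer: -473/1654 + √3511987/143898 ≈ -0.27295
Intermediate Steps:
P = -1/261 (P = (⅑)/(-29) = (⅑)*(-1/29) = -1/261 ≈ -0.0038314)
B(L) = √(-1/261 - 8*L) (B(L) = √(-4*(L + L) - 1/261) = √(-8*L - 1/261) = √(-1/261 - 8*L))
(B(-58) - 473)/(n + 2929) = (√(-29 - 60552*(-58))/87 - 473)/(-1275 + 2929) = (√(-29 + 3512016)/87 - 473)/1654 = (√3511987/87 - 473)*(1/1654) = (-473 + √3511987/87)*(1/1654) = -473/1654 + √3511987/143898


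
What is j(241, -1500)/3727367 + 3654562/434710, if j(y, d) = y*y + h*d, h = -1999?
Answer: 4986864618/540468215 ≈ 9.2269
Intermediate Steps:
j(y, d) = y² - 1999*d (j(y, d) = y*y - 1999*d = y² - 1999*d)
j(241, -1500)/3727367 + 3654562/434710 = (241² - 1999*(-1500))/3727367 + 3654562/434710 = (58081 + 2998500)*(1/3727367) + 3654562*(1/434710) = 3056581*(1/3727367) + 1219/145 = 3056581/3727367 + 1219/145 = 4986864618/540468215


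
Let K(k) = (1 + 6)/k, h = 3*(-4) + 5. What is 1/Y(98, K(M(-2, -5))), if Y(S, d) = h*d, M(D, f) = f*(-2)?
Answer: -10/49 ≈ -0.20408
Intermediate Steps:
M(D, f) = -2*f
h = -7 (h = -12 + 5 = -7)
K(k) = 7/k
Y(S, d) = -7*d
1/Y(98, K(M(-2, -5))) = 1/(-49/((-2*(-5)))) = 1/(-49/10) = -10/49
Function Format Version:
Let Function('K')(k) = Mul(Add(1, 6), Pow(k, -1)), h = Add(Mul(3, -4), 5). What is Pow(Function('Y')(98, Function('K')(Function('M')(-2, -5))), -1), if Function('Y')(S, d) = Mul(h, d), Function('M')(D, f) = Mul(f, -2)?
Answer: Rational(-10, 49) ≈ -0.20408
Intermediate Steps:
Function('M')(D, f) = Mul(-2, f)
h = -7 (h = Add(-12, 5) = -7)
Function('K')(k) = Mul(7, Pow(k, -1))
Function('Y')(S, d) = Mul(-7, d)
Pow(Function('Y')(98, Function('K')(Function('M')(-2, -5))), -1) = Pow(Mul(-7, Mul(7, Pow(Mul(-2, -5), -1))), -1) = Pow(Mul(-7, Mul(7, Pow(10, -1))), -1) = Pow(Mul(-7, Mul(7, Rational(1, 10))), -1) = Pow(Mul(-7, Rational(7, 10)), -1) = Pow(Rational(-49, 10), -1) = Rational(-10, 49)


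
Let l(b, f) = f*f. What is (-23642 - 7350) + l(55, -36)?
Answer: -29696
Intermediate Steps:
l(b, f) = f²
(-23642 - 7350) + l(55, -36) = (-23642 - 7350) + (-36)² = -30992 + 1296 = -29696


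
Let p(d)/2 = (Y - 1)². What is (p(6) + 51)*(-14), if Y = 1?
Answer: -714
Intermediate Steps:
p(d) = 0 (p(d) = 2*(1 - 1)² = 2*0² = 2*0 = 0)
(p(6) + 51)*(-14) = (0 + 51)*(-14) = 51*(-14) = -714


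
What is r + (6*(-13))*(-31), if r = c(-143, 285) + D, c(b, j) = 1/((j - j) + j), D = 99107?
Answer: 28934626/285 ≈ 1.0153e+5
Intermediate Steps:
c(b, j) = 1/j (c(b, j) = 1/(0 + j) = 1/j)
r = 28245496/285 (r = 1/285 + 99107 = 28245496/285 ≈ 99107.)
r + (6*(-13))*(-31) = 28245496/285 + (6*(-13))*(-31) = 28245496/285 - 78*(-31) = 28245496/285 + 2418 = 28934626/285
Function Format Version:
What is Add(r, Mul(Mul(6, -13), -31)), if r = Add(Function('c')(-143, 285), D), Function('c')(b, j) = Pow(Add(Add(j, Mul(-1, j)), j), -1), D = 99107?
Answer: Rational(28934626, 285) ≈ 1.0153e+5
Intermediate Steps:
Function('c')(b, j) = Pow(j, -1) (Function('c')(b, j) = Pow(Add(0, j), -1) = Pow(j, -1))
r = Rational(28245496, 285) (r = Add(Pow(285, -1), 99107) = Add(Rational(1, 285), 99107) = Rational(28245496, 285) ≈ 99107.)
Add(r, Mul(Mul(6, -13), -31)) = Add(Rational(28245496, 285), Mul(Mul(6, -13), -31)) = Add(Rational(28245496, 285), Mul(-78, -31)) = Add(Rational(28245496, 285), 2418) = Rational(28934626, 285)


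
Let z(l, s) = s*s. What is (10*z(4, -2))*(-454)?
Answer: -18160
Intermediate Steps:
z(l, s) = s²
(10*z(4, -2))*(-454) = (10*(-2)²)*(-454) = (10*4)*(-454) = 40*(-454) = -18160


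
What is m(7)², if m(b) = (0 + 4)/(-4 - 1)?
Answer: 16/25 ≈ 0.64000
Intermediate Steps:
m(b) = -⅘ (m(b) = 4/(-5) = 4*(-⅕) = -⅘)
m(7)² = (-⅘)² = 16/25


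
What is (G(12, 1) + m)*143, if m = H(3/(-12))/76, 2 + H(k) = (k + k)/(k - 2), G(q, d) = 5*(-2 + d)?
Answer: -122837/171 ≈ -718.34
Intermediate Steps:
G(q, d) = -10 + 5*d
H(k) = -2 + 2*k/(-2 + k) (H(k) = -2 + (k + k)/(k - 2) = -2 + (2*k)/(-2 + k) = -2 + 2*k/(-2 + k))
m = -4/171 (m = (4/(-2 + 3/(-12)))/76 = (4/(-2 + 3*(-1/12)))*(1/76) = (4/(-2 - ¼))*(1/76) = (4/(-9/4))*(1/76) = (4*(-4/9))*(1/76) = -16/9*1/76 = -4/171 ≈ -0.023392)
(G(12, 1) + m)*143 = ((-10 + 5*1) - 4/171)*143 = ((-10 + 5) - 4/171)*143 = (-5 - 4/171)*143 = -859/171*143 = -122837/171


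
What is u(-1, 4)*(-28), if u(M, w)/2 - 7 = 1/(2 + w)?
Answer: -1204/3 ≈ -401.33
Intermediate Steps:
u(M, w) = 14 + 2/(2 + w)
u(-1, 4)*(-28) = (2*(15 + 7*4)/(2 + 4))*(-28) = (2*(15 + 28)/6)*(-28) = (2*(1/6)*43)*(-28) = (43/3)*(-28) = -1204/3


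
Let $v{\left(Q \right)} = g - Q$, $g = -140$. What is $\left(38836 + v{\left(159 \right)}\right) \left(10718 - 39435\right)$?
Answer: $-1106667029$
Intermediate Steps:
$v{\left(Q \right)} = -140 - Q$
$\left(38836 + v{\left(159 \right)}\right) \left(10718 - 39435\right) = \left(38836 - 299\right) \left(10718 - 39435\right) = \left(38836 - 299\right) \left(-28717\right) = 38537 \left(-28717\right) = -1106667029$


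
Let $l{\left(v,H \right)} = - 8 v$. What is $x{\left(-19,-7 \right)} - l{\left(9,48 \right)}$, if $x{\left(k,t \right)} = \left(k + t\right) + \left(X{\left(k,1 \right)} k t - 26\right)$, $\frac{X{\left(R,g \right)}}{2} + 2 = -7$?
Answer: $-2374$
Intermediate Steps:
$X{\left(R,g \right)} = -18$ ($X{\left(R,g \right)} = -4 + 2 \left(-7\right) = -4 - 14 = -18$)
$x{\left(k,t \right)} = -26 + k + t - 18 k t$ ($x{\left(k,t \right)} = \left(k + t\right) + \left(- 18 k t - 26\right) = \left(k + t\right) - \left(26 + 18 k t\right) = -26 + k + t - 18 k t$)
$x{\left(-19,-7 \right)} - l{\left(9,48 \right)} = \left(-26 - 19 - 7 - \left(-342\right) \left(-7\right)\right) - \left(-8\right) 9 = \left(-26 - 19 - 7 - 2394\right) - -72 = -2446 + 72 = -2374$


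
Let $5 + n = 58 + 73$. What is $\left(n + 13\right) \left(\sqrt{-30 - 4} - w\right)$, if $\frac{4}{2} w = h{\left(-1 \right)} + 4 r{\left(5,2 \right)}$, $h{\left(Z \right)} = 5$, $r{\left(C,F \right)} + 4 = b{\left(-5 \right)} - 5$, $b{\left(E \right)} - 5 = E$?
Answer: $\frac{4309}{2} + 139 i \sqrt{34} \approx 2154.5 + 810.5 i$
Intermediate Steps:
$b{\left(E \right)} = 5 + E$
$n = 126$ ($n = -5 + \left(58 + 73\right) = -5 + 131 = 126$)
$r{\left(C,F \right)} = -9$ ($r{\left(C,F \right)} = -4 + \left(\left(5 - 5\right) - 5\right) = -4 + \left(0 - 5\right) = -4 - 5 = -9$)
$w = - \frac{31}{2}$ ($w = \frac{5 + 4 \left(-9\right)}{2} = \frac{5 - 36}{2} = \frac{1}{2} \left(-31\right) = - \frac{31}{2} \approx -15.5$)
$\left(n + 13\right) \left(\sqrt{-30 - 4} - w\right) = \left(126 + 13\right) \left(\sqrt{-30 - 4} - - \frac{31}{2}\right) = 139 \left(\sqrt{-34} + \frac{31}{2}\right) = 139 \left(i \sqrt{34} + \frac{31}{2}\right) = 139 \left(\frac{31}{2} + i \sqrt{34}\right) = \frac{4309}{2} + 139 i \sqrt{34}$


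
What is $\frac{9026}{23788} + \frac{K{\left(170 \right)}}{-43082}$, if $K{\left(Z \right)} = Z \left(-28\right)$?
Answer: $\frac{125522253}{256208654} \approx 0.48992$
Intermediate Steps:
$K{\left(Z \right)} = - 28 Z$
$\frac{9026}{23788} + \frac{K{\left(170 \right)}}{-43082} = \frac{9026}{23788} + \frac{\left(-28\right) 170}{-43082} = 9026 \cdot \frac{1}{23788} - - \frac{2380}{21541} = \frac{4513}{11894} + \frac{2380}{21541} = \frac{125522253}{256208654}$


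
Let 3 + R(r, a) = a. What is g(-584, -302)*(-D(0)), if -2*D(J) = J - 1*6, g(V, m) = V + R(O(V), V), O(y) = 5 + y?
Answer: 3513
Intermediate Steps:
R(r, a) = -3 + a
g(V, m) = -3 + 2*V (g(V, m) = V + (-3 + V) = -3 + 2*V)
D(J) = 3 - J/2 (D(J) = -(J - 1*6)/2 = -(J - 6)/2 = -(-6 + J)/2 = 3 - J/2)
g(-584, -302)*(-D(0)) = (-3 + 2*(-584))*(-(3 - ½*0)) = (-3 - 1168)*(-(3 + 0)) = -(-1171)*3 = -1171*(-3) = 3513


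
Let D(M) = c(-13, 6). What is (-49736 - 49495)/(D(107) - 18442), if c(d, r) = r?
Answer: 9021/1676 ≈ 5.3825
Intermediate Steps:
D(M) = 6
(-49736 - 49495)/(D(107) - 18442) = (-49736 - 49495)/(6 - 18442) = -99231/(-18436) = -99231*(-1/18436) = 9021/1676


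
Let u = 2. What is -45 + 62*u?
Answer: 79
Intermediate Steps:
-45 + 62*u = -45 + 62*2 = -45 + 124 = 79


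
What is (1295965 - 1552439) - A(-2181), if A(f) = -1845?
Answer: -254629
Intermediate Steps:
(1295965 - 1552439) - A(-2181) = (1295965 - 1552439) - 1*(-1845) = -256474 + 1845 = -254629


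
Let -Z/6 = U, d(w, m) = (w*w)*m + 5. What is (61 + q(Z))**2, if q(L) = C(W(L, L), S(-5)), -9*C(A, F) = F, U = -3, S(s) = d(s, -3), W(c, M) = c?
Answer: 383161/81 ≈ 4730.4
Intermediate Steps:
d(w, m) = 5 + m*w**2 (d(w, m) = w**2*m + 5 = m*w**2 + 5 = 5 + m*w**2)
S(s) = 5 - 3*s**2
C(A, F) = -F/9
Z = 18 (Z = -6*(-3) = 18)
q(L) = 70/9 (q(L) = -(5 - 3*(-5)**2)/9 = -(5 - 3*25)/9 = -(5 - 75)/9 = -1/9*(-70) = 70/9)
(61 + q(Z))**2 = (61 + 70/9)**2 = (619/9)**2 = 383161/81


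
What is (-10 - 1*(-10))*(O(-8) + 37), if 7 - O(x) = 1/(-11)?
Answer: 0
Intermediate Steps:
O(x) = 78/11 (O(x) = 7 - 1/(-11) = 7 - 1*(-1/11) = 7 + 1/11 = 78/11)
(-10 - 1*(-10))*(O(-8) + 37) = (-10 - 1*(-10))*(78/11 + 37) = (-10 + 10)*(485/11) = 0*(485/11) = 0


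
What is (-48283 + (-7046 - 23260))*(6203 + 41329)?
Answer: -3735492348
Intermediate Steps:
(-48283 + (-7046 - 23260))*(6203 + 41329) = (-48283 - 30306)*47532 = -78589*47532 = -3735492348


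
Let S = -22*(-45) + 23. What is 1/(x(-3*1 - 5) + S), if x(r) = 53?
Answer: 1/1066 ≈ 0.00093809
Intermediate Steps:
S = 1013 (S = 990 + 23 = 1013)
1/(x(-3*1 - 5) + S) = 1/(53 + 1013) = 1/1066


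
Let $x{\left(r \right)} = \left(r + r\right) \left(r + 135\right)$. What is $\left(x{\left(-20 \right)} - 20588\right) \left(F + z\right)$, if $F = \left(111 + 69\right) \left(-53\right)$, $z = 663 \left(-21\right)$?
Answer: $590986044$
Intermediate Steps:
$z = -13923$
$F = -9540$ ($F = 180 \left(-53\right) = -9540$)
$x{\left(r \right)} = 2 r \left(135 + r\right)$
$\left(x{\left(-20 \right)} - 20588\right) \left(F + z\right) = \left(2 \left(-20\right) \left(135 - 20\right) - 20588\right) \left(-9540 - 13923\right) = \left(2 \left(-20\right) 115 - 20588\right) \left(-23463\right) = \left(-4600 - 20588\right) \left(-23463\right) = \left(-25188\right) \left(-23463\right) = 590986044$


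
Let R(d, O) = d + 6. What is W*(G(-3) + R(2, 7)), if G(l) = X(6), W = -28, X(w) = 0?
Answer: -224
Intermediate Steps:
R(d, O) = 6 + d
G(l) = 0
W*(G(-3) + R(2, 7)) = -28*(0 + (6 + 2)) = -28*(0 + 8) = -28*8 = -224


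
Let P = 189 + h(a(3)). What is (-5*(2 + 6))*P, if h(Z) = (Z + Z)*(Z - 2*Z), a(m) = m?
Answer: -6840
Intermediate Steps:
h(Z) = -2*Z² (h(Z) = (2*Z)*(-Z) = -2*Z²)
P = 171 (P = 189 - 2*3² = 189 - 2*9 = 189 - 18 = 171)
(-5*(2 + 6))*P = -5*(2 + 6)*171 = -5*8*171 = -40*171 = -6840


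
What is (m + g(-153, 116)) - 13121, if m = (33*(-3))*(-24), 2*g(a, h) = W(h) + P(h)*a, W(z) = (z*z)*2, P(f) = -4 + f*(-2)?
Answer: 20765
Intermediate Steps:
P(f) = -4 - 2*f
W(z) = 2*z² (W(z) = z²*2 = 2*z²)
g(a, h) = h² + a*(-4 - 2*h)/2 (g(a, h) = (2*h² + (-4 - 2*h)*a)/2 = (2*h² + a*(-4 - 2*h))/2 = h² + a*(-4 - 2*h)/2)
m = 2376 (m = -99*(-24) = 2376)
(m + g(-153, 116)) - 13121 = (2376 + (116² - 1*(-153)*(2 + 116))) - 13121 = (2376 + (13456 - 1*(-153)*118)) - 13121 = (2376 + (13456 + 18054)) - 13121 = (2376 + 31510) - 13121 = 33886 - 13121 = 20765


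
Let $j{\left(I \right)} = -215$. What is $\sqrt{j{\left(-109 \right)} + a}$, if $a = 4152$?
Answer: $\sqrt{3937} \approx 62.746$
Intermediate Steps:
$\sqrt{j{\left(-109 \right)} + a} = \sqrt{-215 + 4152} = \sqrt{3937}$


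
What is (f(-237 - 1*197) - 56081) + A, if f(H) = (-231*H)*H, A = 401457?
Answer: -43164860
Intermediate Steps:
f(H) = -231*H²
(f(-237 - 1*197) - 56081) + A = (-231*(-237 - 1*197)² - 56081) + 401457 = (-231*(-237 - 197)² - 56081) + 401457 = (-231*(-434)² - 56081) + 401457 = (-231*188356 - 56081) + 401457 = (-43510236 - 56081) + 401457 = -43566317 + 401457 = -43164860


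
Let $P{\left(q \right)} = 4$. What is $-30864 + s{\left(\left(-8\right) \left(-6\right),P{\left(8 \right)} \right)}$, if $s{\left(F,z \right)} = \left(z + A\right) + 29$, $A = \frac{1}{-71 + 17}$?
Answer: $- \frac{1664875}{54} \approx -30831.0$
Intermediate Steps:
$A = - \frac{1}{54}$ ($A = \frac{1}{-54} = - \frac{1}{54} \approx -0.018519$)
$s{\left(F,z \right)} = \frac{1565}{54} + z$ ($s{\left(F,z \right)} = \left(z - \frac{1}{54}\right) + 29 = \left(- \frac{1}{54} + z\right) + 29 = \frac{1565}{54} + z$)
$-30864 + s{\left(\left(-8\right) \left(-6\right),P{\left(8 \right)} \right)} = -30864 + \left(\frac{1565}{54} + 4\right) = -30864 + \frac{1781}{54} = - \frac{1664875}{54}$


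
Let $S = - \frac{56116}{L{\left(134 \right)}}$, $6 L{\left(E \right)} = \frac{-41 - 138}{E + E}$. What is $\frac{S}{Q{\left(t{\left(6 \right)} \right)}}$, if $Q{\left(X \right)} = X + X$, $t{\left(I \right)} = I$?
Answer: $\frac{7519544}{179} \approx 42009.0$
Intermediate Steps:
$L{\left(E \right)} = - \frac{179}{12 E}$ ($L{\left(E \right)} = \frac{\left(-41 - 138\right) \frac{1}{E + E}}{6} = \frac{\left(-179\right) \frac{1}{2 E}}{6} = \frac{\left(- \frac{179}{2}\right) \frac{1}{E}}{6} = - \frac{179}{12 E}$)
$Q{\left(X \right)} = 2 X$
$S = \frac{90234528}{179}$ ($S = - \frac{56116}{\left(- \frac{179}{12}\right) \frac{1}{134}} = - \frac{56116}{- \frac{179}{1608}} = \left(-56116\right) \left(- \frac{1608}{179}\right) = \frac{90234528}{179} \approx 5.041 \cdot 10^{5}$)
$\frac{S}{Q{\left(t{\left(6 \right)} \right)}} = \frac{90234528}{179 \cdot 2 \cdot 6} = \frac{90234528}{179 \cdot 12} = \frac{90234528}{179} \cdot \frac{1}{12} = \frac{7519544}{179}$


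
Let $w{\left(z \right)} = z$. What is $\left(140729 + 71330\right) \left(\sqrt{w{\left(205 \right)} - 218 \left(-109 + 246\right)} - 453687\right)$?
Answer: $-96208411533 + 212059 i \sqrt{29661} \approx -9.6208 \cdot 10^{10} + 3.6522 \cdot 10^{7} i$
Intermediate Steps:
$\left(140729 + 71330\right) \left(\sqrt{w{\left(205 \right)} - 218 \left(-109 + 246\right)} - 453687\right) = \left(140729 + 71330\right) \left(\sqrt{205 - 218 \left(-109 + 246\right)} - 453687\right) = 212059 \left(\sqrt{205 - 29866} - 453687\right) = 212059 \left(\sqrt{-29661} - 453687\right) = 212059 \left(i \sqrt{29661} - 453687\right) = 212059 \left(-453687 + i \sqrt{29661}\right) = -96208411533 + 212059 i \sqrt{29661}$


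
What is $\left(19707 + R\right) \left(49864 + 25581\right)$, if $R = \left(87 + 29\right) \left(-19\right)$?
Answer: $1320513835$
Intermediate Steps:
$R = -2204$ ($R = 116 \left(-19\right) = -2204$)
$\left(19707 + R\right) \left(49864 + 25581\right) = \left(19707 - 2204\right) \left(49864 + 25581\right) = 17503 \cdot 75445 = 1320513835$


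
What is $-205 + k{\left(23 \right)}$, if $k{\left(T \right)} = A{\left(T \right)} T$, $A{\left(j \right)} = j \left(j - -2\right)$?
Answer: $13020$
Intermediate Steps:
$A{\left(j \right)} = j \left(2 + j\right)$ ($A{\left(j \right)} = j \left(j + 2\right) = j \left(2 + j\right)$)
$k{\left(T \right)} = T^{2} \left(2 + T\right)$ ($k{\left(T \right)} = T \left(2 + T\right) T = T^{2} \left(2 + T\right)$)
$-205 + k{\left(23 \right)} = -205 + 23^{2} \left(2 + 23\right) = -205 + 529 \cdot 25 = -205 + 13225 = 13020$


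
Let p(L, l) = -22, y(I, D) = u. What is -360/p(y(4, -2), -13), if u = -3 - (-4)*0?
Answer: 180/11 ≈ 16.364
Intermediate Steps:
u = -3 (u = -3 - 4*0 = -3 + 0 = -3)
y(I, D) = -3
-360/p(y(4, -2), -13) = -360/(-22) = -360*(-1/22) = 180/11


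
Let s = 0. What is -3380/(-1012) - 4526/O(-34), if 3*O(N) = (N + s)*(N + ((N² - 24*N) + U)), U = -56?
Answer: 28752547/8094482 ≈ 3.5521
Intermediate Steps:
O(N) = N*(-56 + N² - 23*N)/3 (O(N) = ((N + 0)*(N + ((N² - 24*N) - 56)))/3 = (N*(N + (-56 + N² - 24*N)))/3 = (N*(-56 + N² - 23*N))/3 = N*(-56 + N² - 23*N)/3)
-3380/(-1012) - 4526/O(-34) = -3380/(-1012) - 4526*(-3/(34*(-56 + (-34)² - 23*(-34)))) = -3380*(-1/1012) - 4526*(-3/(34*(-56 + 1156 + 782))) = 845/253 - 4526/((⅓)*(-34)*1882) = 845/253 - 4526/(-63988/3) = 845/253 - 4526*(-3/63988) = 845/253 + 6789/31994 = 28752547/8094482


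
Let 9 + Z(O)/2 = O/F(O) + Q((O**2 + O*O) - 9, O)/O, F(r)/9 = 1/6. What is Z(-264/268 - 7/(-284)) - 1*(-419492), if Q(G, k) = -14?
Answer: 109407147756689/260802525 ≈ 4.1950e+5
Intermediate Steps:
F(r) = 3/2 (F(r) = 9/6 = 9*(1/6) = 3/2)
Z(O) = -18 - 28/O + 4*O/3 (Z(O) = -18 + 2*(O/(3/2) - 14/O) = -18 + 2*(O*(2/3) - 14/O) = -18 + 2*(2*O/3 - 14/O) = -18 + 2*(-14/O + 2*O/3) = -18 + (-28/O + 4*O/3) = -18 - 28/O + 4*O/3)
Z(-264/268 - 7/(-284)) - 1*(-419492) = (-18 - 28/(-264/268 - 7/(-284)) + 4*(-264/268 - 7/(-284))/3) - 1*(-419492) = (-18 - 28/(-264*1/268 - 7*(-1/284)) + 4*(-264*1/268 - 7*(-1/284))/3) + 419492 = (-18 - 28/(-66/67 + 7/284) + 4*(-66/67 + 7/284)/3) + 419492 = (-18 - 28/(-18275/19028) + (4/3)*(-18275/19028)) + 419492 = (-18 - 28*(-19028/18275) - 18275/14271) + 419492 = (-18 + 532784/18275 - 18275/14271) + 419492 = 2574939389/260802525 + 419492 = 109407147756689/260802525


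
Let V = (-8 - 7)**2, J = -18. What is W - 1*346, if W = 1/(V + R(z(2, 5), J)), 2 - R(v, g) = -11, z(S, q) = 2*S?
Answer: -82347/238 ≈ -346.00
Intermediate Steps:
R(v, g) = 13 (R(v, g) = 2 - 1*(-11) = 2 + 11 = 13)
V = 225 (V = (-15)**2 = 225)
W = 1/238 (W = 1/(225 + 13) = 1/238 ≈ 0.0042017)
W - 1*346 = 1/238 - 1*346 = 1/238 - 346 = -82347/238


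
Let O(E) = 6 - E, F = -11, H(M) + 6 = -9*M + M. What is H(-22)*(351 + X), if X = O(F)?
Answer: 62560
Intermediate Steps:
H(M) = -6 - 8*M (H(M) = -6 + (-9*M + M) = -6 - 8*M)
X = 17 (X = 6 - 1*(-11) = 6 + 11 = 17)
H(-22)*(351 + X) = (-6 - 8*(-22))*(351 + 17) = (-6 + 176)*368 = 170*368 = 62560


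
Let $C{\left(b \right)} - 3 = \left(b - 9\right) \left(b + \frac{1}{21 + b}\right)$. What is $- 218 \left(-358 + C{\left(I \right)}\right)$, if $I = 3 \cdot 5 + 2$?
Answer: $\frac{906226}{19} \approx 47696.0$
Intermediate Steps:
$I = 17$ ($I = 15 + 2 = 17$)
$C{\left(b \right)} = 3 + \left(-9 + b\right) \left(b + \frac{1}{21 + b}\right)$ ($C{\left(b \right)} = 3 + \left(b - 9\right) \left(b + \frac{1}{21 + b}\right) = 3 + \left(-9 + b\right) \left(b + \frac{1}{21 + b}\right)$)
$- 218 \left(-358 + C{\left(I \right)}\right) = - 218 \left(-358 + \frac{54 + 17^{3} - 3145 + 12 \cdot 17^{2}}{21 + 17}\right) = - 218 \left(-358 + \frac{54 + 4913 - 3145 + 12 \cdot 289}{38}\right) = - 218 \left(-358 + \frac{54 + 4913 - 3145 + 3468}{38}\right) = - 218 \left(-358 + \frac{1}{38} \cdot 5290\right) = - 218 \left(-358 + \frac{2645}{19}\right) = \left(-218\right) \left(- \frac{4157}{19}\right) = \frac{906226}{19}$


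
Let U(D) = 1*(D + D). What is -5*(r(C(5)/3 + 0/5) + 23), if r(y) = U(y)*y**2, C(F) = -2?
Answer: -3025/27 ≈ -112.04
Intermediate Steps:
U(D) = 2*D (U(D) = 1*(2*D) = 2*D)
r(y) = 2*y**3 (r(y) = (2*y)*y**2 = 2*y**3)
-5*(r(C(5)/3 + 0/5) + 23) = -5*(2*(-2/3 + 0/5)**3 + 23) = -5*(2*(-2*1/3 + 0*(1/5))**3 + 23) = -5*(2*(-2/3 + 0)**3 + 23) = -5*(2*(-2/3)**3 + 23) = -5*(2*(-8/27) + 23) = -5*(-16/27 + 23) = -5*605/27 = -3025/27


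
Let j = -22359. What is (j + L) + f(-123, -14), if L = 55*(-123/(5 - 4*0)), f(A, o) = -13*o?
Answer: -23530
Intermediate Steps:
L = -1353 (L = 55*(-123/(5 + 0)) = 55*(-123/5) = -1353)
(j + L) + f(-123, -14) = (-22359 - 1353) - 13*(-14) = -23712 + 182 = -23530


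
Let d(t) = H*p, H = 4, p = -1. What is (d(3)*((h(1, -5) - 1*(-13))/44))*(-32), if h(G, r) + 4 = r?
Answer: 128/11 ≈ 11.636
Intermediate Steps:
h(G, r) = -4 + r
d(t) = -4 (d(t) = 4*(-1) = -4)
(d(3)*((h(1, -5) - 1*(-13))/44))*(-32) = -4*((-4 - 5) - 1*(-13))/44*(-32) = -4*(-9 + 13)/44*(-32) = -16/44*(-32) = -4*1/11*(-32) = -4/11*(-32) = 128/11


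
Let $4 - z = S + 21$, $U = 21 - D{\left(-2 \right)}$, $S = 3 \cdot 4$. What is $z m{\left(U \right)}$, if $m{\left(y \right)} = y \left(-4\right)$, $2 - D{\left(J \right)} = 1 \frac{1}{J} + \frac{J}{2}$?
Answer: $2030$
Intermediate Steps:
$D{\left(J \right)} = 2 - \frac{1}{J} - \frac{J}{2}$ ($D{\left(J \right)} = 2 - \left(1 \frac{1}{J} + \frac{J}{2}\right) = 2 - \left(\frac{1}{J} + J \frac{1}{2}\right) = 2 - \left(\frac{1}{J} + \frac{J}{2}\right) = 2 - \frac{1}{J} - \frac{J}{2}$)
$S = 12$
$U = \frac{35}{2}$ ($U = 21 - \left(2 - \frac{1}{-2} - -1\right) = 21 - \left(2 - - \frac{1}{2} + 1\right) = 21 - \left(2 + \frac{1}{2} + 1\right) = 21 - \frac{7}{2} = \frac{35}{2} \approx 17.5$)
$m{\left(y \right)} = - 4 y$
$z = -29$ ($z = 4 - \left(12 + 21\right) = 4 - 33 = -29$)
$z m{\left(U \right)} = - 29 \left(\left(-4\right) \frac{35}{2}\right) = \left(-29\right) \left(-70\right) = 2030$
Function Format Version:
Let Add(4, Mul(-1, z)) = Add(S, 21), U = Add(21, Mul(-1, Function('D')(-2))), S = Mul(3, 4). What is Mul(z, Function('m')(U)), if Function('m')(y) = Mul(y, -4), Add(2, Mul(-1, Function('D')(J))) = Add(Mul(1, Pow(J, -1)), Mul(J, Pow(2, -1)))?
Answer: 2030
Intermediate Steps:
Function('D')(J) = Add(2, Mul(-1, Pow(J, -1)), Mul(Rational(-1, 2), J)) (Function('D')(J) = Add(2, Mul(-1, Add(Mul(1, Pow(J, -1)), Mul(J, Pow(2, -1))))) = Add(2, Mul(-1, Add(Pow(J, -1), Mul(J, Rational(1, 2))))) = Add(2, Mul(-1, Add(Pow(J, -1), Mul(Rational(1, 2), J)))) = Add(2, Add(Mul(-1, Pow(J, -1)), Mul(Rational(-1, 2), J))) = Add(2, Mul(-1, Pow(J, -1)), Mul(Rational(-1, 2), J)))
S = 12
U = Rational(35, 2) (U = Add(21, Mul(-1, Add(2, Mul(-1, Pow(-2, -1)), Mul(Rational(-1, 2), -2)))) = Add(21, Mul(-1, Add(2, Mul(-1, Rational(-1, 2)), 1))) = Add(21, Mul(-1, Add(2, Rational(1, 2), 1))) = Add(21, Mul(-1, Rational(7, 2))) = Add(21, Rational(-7, 2)) = Rational(35, 2) ≈ 17.500)
Function('m')(y) = Mul(-4, y)
z = -29 (z = Add(4, Mul(-1, Add(12, 21))) = Add(4, Mul(-1, 33)) = Add(4, -33) = -29)
Mul(z, Function('m')(U)) = Mul(-29, Mul(-4, Rational(35, 2))) = Mul(-29, -70) = 2030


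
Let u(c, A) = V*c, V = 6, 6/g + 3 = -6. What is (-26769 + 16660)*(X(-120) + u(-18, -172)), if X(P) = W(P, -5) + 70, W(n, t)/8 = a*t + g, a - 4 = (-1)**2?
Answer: 7379570/3 ≈ 2.4599e+6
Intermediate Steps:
g = -2/3 (g = 6/(-3 - 6) = 6/(-9) = 6*(-1/9) = -2/3 ≈ -0.66667)
a = 5 (a = 4 + (-1)**2 = 4 + 1 = 5)
u(c, A) = 6*c
W(n, t) = -16/3 + 40*t (W(n, t) = 8*(5*t - 2/3) = 8*(-2/3 + 5*t) = -16/3 + 40*t)
X(P) = -406/3 (X(P) = (-16/3 + 40*(-5)) + 70 = (-16/3 - 200) + 70 = -616/3 + 70 = -406/3)
(-26769 + 16660)*(X(-120) + u(-18, -172)) = (-26769 + 16660)*(-406/3 + 6*(-18)) = -10109*(-406/3 - 108) = -10109*(-730/3) = 7379570/3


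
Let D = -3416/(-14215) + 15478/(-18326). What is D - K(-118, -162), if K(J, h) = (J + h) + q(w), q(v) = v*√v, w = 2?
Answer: 36391863523/130252045 - 2*√2 ≈ 276.57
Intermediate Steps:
q(v) = v^(3/2)
D = -78709077/130252045 (D = -3416*(-1/14215) + 15478*(-1/18326) = 3416/14215 - 7739/9163 = -78709077/130252045 ≈ -0.60428)
K(J, h) = J + h + 2*√2 (K(J, h) = (J + h) + 2^(3/2) = (J + h) + 2*√2 = J + h + 2*√2)
D - K(-118, -162) = -78709077/130252045 - (-118 - 162 + 2*√2) = -78709077/130252045 - (-280 + 2*√2) = -78709077/130252045 + (280 - 2*√2) = 36391863523/130252045 - 2*√2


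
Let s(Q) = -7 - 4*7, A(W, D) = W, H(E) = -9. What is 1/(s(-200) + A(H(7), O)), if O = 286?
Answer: -1/44 ≈ -0.022727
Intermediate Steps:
s(Q) = -35 (s(Q) = -7 - 28 = -35)
1/(s(-200) + A(H(7), O)) = 1/(-35 - 9) = 1/(-44) = -1/44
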